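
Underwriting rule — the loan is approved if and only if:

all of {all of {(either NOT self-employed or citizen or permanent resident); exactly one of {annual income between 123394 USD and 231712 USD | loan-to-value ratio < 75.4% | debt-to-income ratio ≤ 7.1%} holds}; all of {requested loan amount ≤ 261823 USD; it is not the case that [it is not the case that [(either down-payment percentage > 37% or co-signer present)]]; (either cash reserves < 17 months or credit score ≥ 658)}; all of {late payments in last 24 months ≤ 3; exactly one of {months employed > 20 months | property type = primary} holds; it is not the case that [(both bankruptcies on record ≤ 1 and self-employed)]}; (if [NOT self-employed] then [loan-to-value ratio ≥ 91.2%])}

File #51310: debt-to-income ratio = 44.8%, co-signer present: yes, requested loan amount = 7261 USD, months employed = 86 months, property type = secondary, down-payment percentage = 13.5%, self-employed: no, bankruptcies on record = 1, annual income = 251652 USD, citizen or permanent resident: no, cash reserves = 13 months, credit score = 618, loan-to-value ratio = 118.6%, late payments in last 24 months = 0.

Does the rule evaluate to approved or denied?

Denied

Atomic conditions:
  NOT self-employed: no → true
  citizen or permanent resident: no → false
  annual income between 123394 USD and 231712 USD: 251652 in [123394, 231712] is false
  loan-to-value ratio < 75.4%: 118.6 < 75.4 is false
  debt-to-income ratio ≤ 7.1%: 44.8 ≤ 7.1 is false
  requested loan amount ≤ 261823 USD: 7261 ≤ 261823 is true
  down-payment percentage > 37%: 13.5 > 37 is false
  co-signer present: yes → true
  cash reserves < 17 months: 13 < 17 is true
  credit score ≥ 658: 618 ≥ 658 is false
  late payments in last 24 months ≤ 3: 0 ≤ 3 is true
  months employed > 20 months: 86 > 20 is true
  property type = primary: secondary == primary is false
  bankruptcies on record ≤ 1: 1 ≤ 1 is true
  self-employed: no → false
  loan-to-value ratio ≥ 91.2%: 118.6 ≥ 91.2 is true
Combine:
[1.1] true OR false = true
[1.2] exactly-one(false, false, false) = false
[1] true AND false = false
[2.2.1.1] false OR true = true
[2.2.1] NOT true = false
[2.2] NOT false = true
[2.3] true OR false = true
[2] true AND true AND true = true
[3.2] exactly-one(true, false) = true
[3.3.1] true AND false = false
[3.3] NOT false = true
[3] true AND true AND true = true
[4] true → true = true
[root] false AND true AND true AND true = false
Overall: false → denied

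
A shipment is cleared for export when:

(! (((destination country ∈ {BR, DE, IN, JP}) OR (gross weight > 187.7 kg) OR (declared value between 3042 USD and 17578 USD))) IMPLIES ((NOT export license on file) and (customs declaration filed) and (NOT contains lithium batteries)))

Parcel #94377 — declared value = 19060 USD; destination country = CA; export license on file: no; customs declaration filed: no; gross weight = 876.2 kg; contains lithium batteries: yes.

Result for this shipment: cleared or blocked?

Cleared

Atomic conditions:
  destination country ∈ {BR, DE, IN, JP}: CA is not in the set → false
  gross weight > 187.7 kg: 876.2 > 187.7 is true
  declared value between 3042 USD and 17578 USD: 19060 in [3042, 17578] is false
  NOT export license on file: no → true
  customs declaration filed: no → false
  NOT contains lithium batteries: yes → false
Combine:
[1.1] false OR true OR false = true
[1] NOT true = false
[2] true AND false AND false = false
[root] false → false (antecedent false ⇒ implication holds) = true
Overall: true → cleared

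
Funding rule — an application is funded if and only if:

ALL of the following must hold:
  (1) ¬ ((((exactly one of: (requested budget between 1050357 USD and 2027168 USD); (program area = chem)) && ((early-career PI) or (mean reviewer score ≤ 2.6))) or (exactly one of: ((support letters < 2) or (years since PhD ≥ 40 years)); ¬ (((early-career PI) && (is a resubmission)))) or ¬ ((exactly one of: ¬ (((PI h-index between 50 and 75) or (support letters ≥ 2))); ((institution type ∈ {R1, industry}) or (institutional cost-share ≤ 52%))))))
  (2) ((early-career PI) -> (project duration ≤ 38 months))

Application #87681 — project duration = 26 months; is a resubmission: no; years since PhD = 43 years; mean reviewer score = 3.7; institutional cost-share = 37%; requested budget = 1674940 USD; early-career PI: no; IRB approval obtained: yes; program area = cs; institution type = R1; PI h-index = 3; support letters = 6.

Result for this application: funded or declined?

Atomic conditions:
  requested budget between 1050357 USD and 2027168 USD: 1674940 in [1050357, 2027168] is true
  program area = chem: cs == chem is false
  early-career PI: no → false
  mean reviewer score ≤ 2.6: 3.7 ≤ 2.6 is false
  support letters < 2: 6 < 2 is false
  years since PhD ≥ 40 years: 43 ≥ 40 is true
  is a resubmission: no → false
  PI h-index between 50 and 75: 3 in [50, 75] is false
  support letters ≥ 2: 6 ≥ 2 is true
  institution type ∈ {R1, industry}: R1 is in the set → true
  institutional cost-share ≤ 52%: 37 ≤ 52 is true
  project duration ≤ 38 months: 26 ≤ 38 is true
Combine:
[1.1.1.1] exactly-one(true, false) = true
[1.1.1.2] false OR false = false
[1.1.1] true AND false = false
[1.1.2.1] false OR true = true
[1.1.2.2.1] false AND false = false
[1.1.2.2] NOT false = true
[1.1.2] exactly-one(true, true) = false
[1.1.3.1.1.1] false OR true = true
[1.1.3.1.1] NOT true = false
[1.1.3.1.2] true OR true = true
[1.1.3.1] exactly-one(false, true) = true
[1.1.3] NOT true = false
[1.1] false OR false OR false = false
[1] NOT false = true
[2] false → true (antecedent false ⇒ implication holds) = true
[root] true AND true = true
Overall: true → funded

Funded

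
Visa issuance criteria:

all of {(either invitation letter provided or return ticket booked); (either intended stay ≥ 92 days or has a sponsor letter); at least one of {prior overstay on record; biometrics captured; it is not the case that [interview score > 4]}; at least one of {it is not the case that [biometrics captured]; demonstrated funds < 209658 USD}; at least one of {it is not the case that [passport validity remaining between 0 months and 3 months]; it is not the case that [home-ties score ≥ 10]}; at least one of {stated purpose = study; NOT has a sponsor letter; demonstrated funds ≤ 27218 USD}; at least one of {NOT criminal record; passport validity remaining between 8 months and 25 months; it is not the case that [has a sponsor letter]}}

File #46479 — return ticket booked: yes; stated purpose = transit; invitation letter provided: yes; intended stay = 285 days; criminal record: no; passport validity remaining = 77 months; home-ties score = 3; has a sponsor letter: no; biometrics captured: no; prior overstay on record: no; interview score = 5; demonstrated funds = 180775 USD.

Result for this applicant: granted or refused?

Atomic conditions:
  invitation letter provided: yes → true
  return ticket booked: yes → true
  intended stay ≥ 92 days: 285 ≥ 92 is true
  has a sponsor letter: no → false
  prior overstay on record: no → false
  biometrics captured: no → false
  interview score > 4: 5 > 4 is true
  demonstrated funds < 209658 USD: 180775 < 209658 is true
  passport validity remaining between 0 months and 3 months: 77 in [0, 3] is false
  home-ties score ≥ 10: 3 ≥ 10 is false
  stated purpose = study: transit == study is false
  NOT has a sponsor letter: no → true
  demonstrated funds ≤ 27218 USD: 180775 ≤ 27218 is false
  NOT criminal record: no → true
  passport validity remaining between 8 months and 25 months: 77 in [8, 25] is false
Combine:
[1] true OR true = true
[2] true OR false = true
[3.3] NOT true = false
[3] false OR false OR false = false
[4.1] NOT false = true
[4] true OR true = true
[5.1] NOT false = true
[5.2] NOT false = true
[5] true OR true = true
[6] false OR true OR false = true
[7.3] NOT false = true
[7] true OR false OR true = true
[root] true AND true AND false AND true AND true AND true AND true = false
Overall: false → refused

Refused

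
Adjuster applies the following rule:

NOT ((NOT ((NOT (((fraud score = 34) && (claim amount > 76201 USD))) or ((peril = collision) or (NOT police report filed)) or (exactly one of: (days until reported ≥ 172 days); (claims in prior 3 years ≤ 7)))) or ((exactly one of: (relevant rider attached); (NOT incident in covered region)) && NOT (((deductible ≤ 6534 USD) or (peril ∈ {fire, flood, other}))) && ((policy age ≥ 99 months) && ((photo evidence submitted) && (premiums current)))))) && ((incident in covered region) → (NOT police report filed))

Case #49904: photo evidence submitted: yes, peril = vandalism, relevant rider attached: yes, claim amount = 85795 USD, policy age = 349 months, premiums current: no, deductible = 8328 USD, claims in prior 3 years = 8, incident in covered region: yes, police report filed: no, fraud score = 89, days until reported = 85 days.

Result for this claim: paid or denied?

Paid

Atomic conditions:
  fraud score = 34: 89 == 34 is false
  claim amount > 76201 USD: 85795 > 76201 is true
  peril = collision: vandalism == collision is false
  NOT police report filed: no → true
  days until reported ≥ 172 days: 85 ≥ 172 is false
  claims in prior 3 years ≤ 7: 8 ≤ 7 is false
  relevant rider attached: yes → true
  NOT incident in covered region: yes → false
  deductible ≤ 6534 USD: 8328 ≤ 6534 is false
  peril ∈ {fire, flood, other}: vandalism is not in the set → false
  policy age ≥ 99 months: 349 ≥ 99 is true
  photo evidence submitted: yes → true
  premiums current: no → false
  incident in covered region: yes → true
Combine:
[1.1.1.1.1.1] false AND true = false
[1.1.1.1.1] NOT false = true
[1.1.1.1.2] false OR true = true
[1.1.1.1.3] exactly-one(false, false) = false
[1.1.1.1] true OR true OR false = true
[1.1.1] NOT true = false
[1.1.2.1] exactly-one(true, false) = true
[1.1.2.2.1] false OR false = false
[1.1.2.2] NOT false = true
[1.1.2.3.2] true AND false = false
[1.1.2.3] true AND false = false
[1.1.2] true AND true AND false = false
[1.1] false OR false = false
[1] NOT false = true
[2] true → true = true
[root] true AND true = true
Overall: true → paid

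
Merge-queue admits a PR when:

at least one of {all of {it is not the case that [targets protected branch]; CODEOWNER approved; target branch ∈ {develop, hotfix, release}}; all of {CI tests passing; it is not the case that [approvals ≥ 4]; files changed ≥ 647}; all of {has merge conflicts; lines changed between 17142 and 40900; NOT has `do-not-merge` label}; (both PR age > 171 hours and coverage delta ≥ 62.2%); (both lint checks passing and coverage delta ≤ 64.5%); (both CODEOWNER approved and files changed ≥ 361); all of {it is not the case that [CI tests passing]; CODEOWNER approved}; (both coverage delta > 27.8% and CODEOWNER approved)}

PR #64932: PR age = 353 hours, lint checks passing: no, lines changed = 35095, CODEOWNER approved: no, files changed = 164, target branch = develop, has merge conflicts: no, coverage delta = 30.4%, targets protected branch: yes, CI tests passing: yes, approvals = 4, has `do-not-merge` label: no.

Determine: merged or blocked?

Blocked

Atomic conditions:
  targets protected branch: yes → true
  CODEOWNER approved: no → false
  target branch ∈ {develop, hotfix, release}: develop is in the set → true
  CI tests passing: yes → true
  approvals ≥ 4: 4 ≥ 4 is true
  files changed ≥ 647: 164 ≥ 647 is false
  has merge conflicts: no → false
  lines changed between 17142 and 40900: 35095 in [17142, 40900] is true
  NOT has `do-not-merge` label: no → true
  PR age > 171 hours: 353 > 171 is true
  coverage delta ≥ 62.2%: 30.4 ≥ 62.2 is false
  lint checks passing: no → false
  coverage delta ≤ 64.5%: 30.4 ≤ 64.5 is true
  files changed ≥ 361: 164 ≥ 361 is false
  coverage delta > 27.8%: 30.4 > 27.8 is true
Combine:
[1.1] NOT true = false
[1] false AND false AND true = false
[2.2] NOT true = false
[2] true AND false AND false = false
[3] false AND true AND true = false
[4] true AND false = false
[5] false AND true = false
[6] false AND false = false
[7.1] NOT true = false
[7] false AND false = false
[8] true AND false = false
[root] false OR false OR false OR false OR false OR false OR false OR false = false
Overall: false → blocked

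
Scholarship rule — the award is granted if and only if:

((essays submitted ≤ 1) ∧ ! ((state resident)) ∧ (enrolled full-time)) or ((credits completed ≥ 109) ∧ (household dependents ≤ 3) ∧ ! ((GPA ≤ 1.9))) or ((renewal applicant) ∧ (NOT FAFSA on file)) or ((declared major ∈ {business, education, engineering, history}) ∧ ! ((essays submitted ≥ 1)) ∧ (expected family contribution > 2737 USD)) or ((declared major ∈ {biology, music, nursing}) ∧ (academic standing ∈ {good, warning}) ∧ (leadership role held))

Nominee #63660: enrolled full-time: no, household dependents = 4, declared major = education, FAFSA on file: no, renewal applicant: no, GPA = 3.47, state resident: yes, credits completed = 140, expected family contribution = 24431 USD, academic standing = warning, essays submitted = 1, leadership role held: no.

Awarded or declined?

Declined

Atomic conditions:
  essays submitted ≤ 1: 1 ≤ 1 is true
  state resident: yes → true
  enrolled full-time: no → false
  credits completed ≥ 109: 140 ≥ 109 is true
  household dependents ≤ 3: 4 ≤ 3 is false
  GPA ≤ 1.9: 3.47 ≤ 1.9 is false
  renewal applicant: no → false
  NOT FAFSA on file: no → true
  declared major ∈ {business, education, engineering, history}: education is in the set → true
  essays submitted ≥ 1: 1 ≥ 1 is true
  expected family contribution > 2737 USD: 24431 > 2737 is true
  declared major ∈ {biology, music, nursing}: education is not in the set → false
  academic standing ∈ {good, warning}: warning is in the set → true
  leadership role held: no → false
Combine:
[1.2] NOT true = false
[1] true AND false AND false = false
[2.3] NOT false = true
[2] true AND false AND true = false
[3] false AND true = false
[4.2] NOT true = false
[4] true AND false AND true = false
[5] false AND true AND false = false
[root] false OR false OR false OR false OR false = false
Overall: false → declined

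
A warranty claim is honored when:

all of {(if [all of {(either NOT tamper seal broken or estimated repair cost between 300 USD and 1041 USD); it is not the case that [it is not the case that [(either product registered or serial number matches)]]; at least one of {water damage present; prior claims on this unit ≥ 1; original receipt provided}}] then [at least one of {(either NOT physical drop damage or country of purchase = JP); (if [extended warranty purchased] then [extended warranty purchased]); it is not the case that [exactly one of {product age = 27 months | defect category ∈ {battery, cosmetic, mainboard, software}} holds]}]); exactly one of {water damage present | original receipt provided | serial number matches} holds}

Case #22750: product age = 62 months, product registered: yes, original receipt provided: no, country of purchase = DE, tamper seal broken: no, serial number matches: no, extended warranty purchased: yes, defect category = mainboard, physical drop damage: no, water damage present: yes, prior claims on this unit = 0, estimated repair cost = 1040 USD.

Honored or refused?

Atomic conditions:
  NOT tamper seal broken: no → true
  estimated repair cost between 300 USD and 1041 USD: 1040 in [300, 1041] is true
  product registered: yes → true
  serial number matches: no → false
  water damage present: yes → true
  prior claims on this unit ≥ 1: 0 ≥ 1 is false
  original receipt provided: no → false
  NOT physical drop damage: no → true
  country of purchase = JP: DE == JP is false
  extended warranty purchased: yes → true
  product age = 27 months: 62 == 27 is false
  defect category ∈ {battery, cosmetic, mainboard, software}: mainboard is in the set → true
Combine:
[1.1.1] true OR true = true
[1.1.2.1.1] true OR false = true
[1.1.2.1] NOT true = false
[1.1.2] NOT false = true
[1.1.3] true OR false OR false = true
[1.1] true AND true AND true = true
[1.2.1] true OR false = true
[1.2.2] true → true = true
[1.2.3.1] exactly-one(false, true) = true
[1.2.3] NOT true = false
[1.2] true OR true OR false = true
[1] true → true = true
[2] exactly-one(true, false, false) = true
[root] true AND true = true
Overall: true → honored

Honored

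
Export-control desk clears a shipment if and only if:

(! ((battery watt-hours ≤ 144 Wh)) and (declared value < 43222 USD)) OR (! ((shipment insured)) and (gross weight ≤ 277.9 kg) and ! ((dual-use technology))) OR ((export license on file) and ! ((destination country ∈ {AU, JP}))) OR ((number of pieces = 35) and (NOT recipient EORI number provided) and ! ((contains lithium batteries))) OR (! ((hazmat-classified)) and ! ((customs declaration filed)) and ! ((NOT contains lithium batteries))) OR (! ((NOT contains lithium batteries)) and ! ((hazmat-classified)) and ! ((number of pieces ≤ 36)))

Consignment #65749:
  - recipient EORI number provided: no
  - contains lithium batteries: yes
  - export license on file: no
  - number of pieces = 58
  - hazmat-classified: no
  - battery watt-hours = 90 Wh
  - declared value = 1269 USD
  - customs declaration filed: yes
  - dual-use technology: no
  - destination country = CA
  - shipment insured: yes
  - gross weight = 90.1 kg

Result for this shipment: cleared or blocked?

Cleared

Atomic conditions:
  battery watt-hours ≤ 144 Wh: 90 ≤ 144 is true
  declared value < 43222 USD: 1269 < 43222 is true
  shipment insured: yes → true
  gross weight ≤ 277.9 kg: 90.1 ≤ 277.9 is true
  dual-use technology: no → false
  export license on file: no → false
  destination country ∈ {AU, JP}: CA is not in the set → false
  number of pieces = 35: 58 == 35 is false
  NOT recipient EORI number provided: no → true
  contains lithium batteries: yes → true
  hazmat-classified: no → false
  customs declaration filed: yes → true
  NOT contains lithium batteries: yes → false
  number of pieces ≤ 36: 58 ≤ 36 is false
Combine:
[1.1] NOT true = false
[1] false AND true = false
[2.1] NOT true = false
[2.3] NOT false = true
[2] false AND true AND true = false
[3.2] NOT false = true
[3] false AND true = false
[4.3] NOT true = false
[4] false AND true AND false = false
[5.1] NOT false = true
[5.2] NOT true = false
[5.3] NOT false = true
[5] true AND false AND true = false
[6.1] NOT false = true
[6.2] NOT false = true
[6.3] NOT false = true
[6] true AND true AND true = true
[root] false OR false OR false OR false OR false OR true = true
Overall: true → cleared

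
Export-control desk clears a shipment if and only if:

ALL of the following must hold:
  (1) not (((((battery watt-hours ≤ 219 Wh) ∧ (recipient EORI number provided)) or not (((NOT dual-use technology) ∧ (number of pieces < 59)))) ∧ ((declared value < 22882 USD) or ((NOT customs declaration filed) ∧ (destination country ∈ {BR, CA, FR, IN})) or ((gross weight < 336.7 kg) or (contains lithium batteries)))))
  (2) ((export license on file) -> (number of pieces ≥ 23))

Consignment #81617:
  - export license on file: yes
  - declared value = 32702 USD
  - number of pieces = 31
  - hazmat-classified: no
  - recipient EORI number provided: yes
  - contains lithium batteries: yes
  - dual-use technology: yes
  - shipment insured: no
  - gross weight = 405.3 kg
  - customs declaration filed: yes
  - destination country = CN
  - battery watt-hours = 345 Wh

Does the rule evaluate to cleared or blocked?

Atomic conditions:
  battery watt-hours ≤ 219 Wh: 345 ≤ 219 is false
  recipient EORI number provided: yes → true
  NOT dual-use technology: yes → false
  number of pieces < 59: 31 < 59 is true
  declared value < 22882 USD: 32702 < 22882 is false
  NOT customs declaration filed: yes → false
  destination country ∈ {BR, CA, FR, IN}: CN is not in the set → false
  gross weight < 336.7 kg: 405.3 < 336.7 is false
  contains lithium batteries: yes → true
  export license on file: yes → true
  number of pieces ≥ 23: 31 ≥ 23 is true
Combine:
[1.1.1.1] false AND true = false
[1.1.1.2.1] false AND true = false
[1.1.1.2] NOT false = true
[1.1.1] false OR true = true
[1.1.2.2] false AND false = false
[1.1.2.3] false OR true = true
[1.1.2] false OR false OR true = true
[1.1] true AND true = true
[1] NOT true = false
[2] true → true = true
[root] false AND true = false
Overall: false → blocked

Blocked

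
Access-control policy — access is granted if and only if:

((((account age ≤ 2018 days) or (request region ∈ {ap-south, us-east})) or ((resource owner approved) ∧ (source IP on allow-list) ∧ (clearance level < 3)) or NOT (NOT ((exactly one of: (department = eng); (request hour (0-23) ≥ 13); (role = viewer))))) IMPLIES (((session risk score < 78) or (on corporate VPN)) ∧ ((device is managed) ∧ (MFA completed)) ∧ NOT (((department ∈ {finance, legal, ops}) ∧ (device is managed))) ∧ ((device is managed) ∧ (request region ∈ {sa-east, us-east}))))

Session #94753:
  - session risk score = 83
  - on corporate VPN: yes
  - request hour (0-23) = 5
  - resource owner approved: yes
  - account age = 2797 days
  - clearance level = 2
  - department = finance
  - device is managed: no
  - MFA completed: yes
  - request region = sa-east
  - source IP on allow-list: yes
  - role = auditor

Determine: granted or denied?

Denied

Atomic conditions:
  account age ≤ 2018 days: 2797 ≤ 2018 is false
  request region ∈ {ap-south, us-east}: sa-east is not in the set → false
  resource owner approved: yes → true
  source IP on allow-list: yes → true
  clearance level < 3: 2 < 3 is true
  department = eng: finance == eng is false
  request hour (0-23) ≥ 13: 5 ≥ 13 is false
  role = viewer: auditor == viewer is false
  session risk score < 78: 83 < 78 is false
  on corporate VPN: yes → true
  device is managed: no → false
  MFA completed: yes → true
  department ∈ {finance, legal, ops}: finance is in the set → true
  request region ∈ {sa-east, us-east}: sa-east is in the set → true
Combine:
[1.1] false OR false = false
[1.2] true AND true AND true = true
[1.3.1.1] exactly-one(false, false, false) = false
[1.3.1] NOT false = true
[1.3] NOT true = false
[1] false OR true OR false = true
[2.1] false OR true = true
[2.2] false AND true = false
[2.3.1] true AND false = false
[2.3] NOT false = true
[2.4] false AND true = false
[2] true AND false AND true AND false = false
[root] true → false = false
Overall: false → denied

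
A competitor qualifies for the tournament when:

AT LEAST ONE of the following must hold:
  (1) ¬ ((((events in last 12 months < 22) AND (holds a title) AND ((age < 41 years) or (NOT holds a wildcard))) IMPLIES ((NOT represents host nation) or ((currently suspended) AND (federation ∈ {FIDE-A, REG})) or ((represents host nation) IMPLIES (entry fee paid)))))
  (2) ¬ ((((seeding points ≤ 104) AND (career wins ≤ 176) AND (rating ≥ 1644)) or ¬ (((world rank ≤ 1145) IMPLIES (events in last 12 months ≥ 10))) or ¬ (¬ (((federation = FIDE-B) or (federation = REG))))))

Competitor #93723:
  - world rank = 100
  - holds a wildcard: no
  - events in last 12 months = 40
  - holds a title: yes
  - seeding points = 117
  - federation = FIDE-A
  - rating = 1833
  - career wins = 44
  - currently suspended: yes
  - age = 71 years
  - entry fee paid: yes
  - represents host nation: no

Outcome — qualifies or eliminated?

Qualifies

Atomic conditions:
  events in last 12 months < 22: 40 < 22 is false
  holds a title: yes → true
  age < 41 years: 71 < 41 is false
  NOT holds a wildcard: no → true
  NOT represents host nation: no → true
  currently suspended: yes → true
  federation ∈ {FIDE-A, REG}: FIDE-A is in the set → true
  represents host nation: no → false
  entry fee paid: yes → true
  seeding points ≤ 104: 117 ≤ 104 is false
  career wins ≤ 176: 44 ≤ 176 is true
  rating ≥ 1644: 1833 ≥ 1644 is true
  world rank ≤ 1145: 100 ≤ 1145 is true
  events in last 12 months ≥ 10: 40 ≥ 10 is true
  federation = FIDE-B: FIDE-A == FIDE-B is false
  federation = REG: FIDE-A == REG is false
Combine:
[1.1.1.3] false OR true = true
[1.1.1] false AND true AND true = false
[1.1.2.2] true AND true = true
[1.1.2.3] false → true (antecedent false ⇒ implication holds) = true
[1.1.2] true OR true OR true = true
[1.1] false → true (antecedent false ⇒ implication holds) = true
[1] NOT true = false
[2.1.1] false AND true AND true = false
[2.1.2.1] true → true = true
[2.1.2] NOT true = false
[2.1.3.1.1] false OR false = false
[2.1.3.1] NOT false = true
[2.1.3] NOT true = false
[2.1] false OR false OR false = false
[2] NOT false = true
[root] false OR true = true
Overall: true → qualifies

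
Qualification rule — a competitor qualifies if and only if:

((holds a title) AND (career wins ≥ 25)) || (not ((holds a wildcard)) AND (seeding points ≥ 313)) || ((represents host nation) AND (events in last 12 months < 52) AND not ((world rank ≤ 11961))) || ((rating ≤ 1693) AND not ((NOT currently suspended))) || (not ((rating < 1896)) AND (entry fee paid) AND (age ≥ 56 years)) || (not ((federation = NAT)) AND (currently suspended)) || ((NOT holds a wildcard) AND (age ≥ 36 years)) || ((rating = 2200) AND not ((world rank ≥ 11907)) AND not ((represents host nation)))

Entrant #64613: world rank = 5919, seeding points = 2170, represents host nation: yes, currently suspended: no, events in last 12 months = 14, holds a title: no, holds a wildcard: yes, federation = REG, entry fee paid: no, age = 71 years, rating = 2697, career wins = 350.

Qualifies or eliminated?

Atomic conditions:
  holds a title: no → false
  career wins ≥ 25: 350 ≥ 25 is true
  holds a wildcard: yes → true
  seeding points ≥ 313: 2170 ≥ 313 is true
  represents host nation: yes → true
  events in last 12 months < 52: 14 < 52 is true
  world rank ≤ 11961: 5919 ≤ 11961 is true
  rating ≤ 1693: 2697 ≤ 1693 is false
  NOT currently suspended: no → true
  rating < 1896: 2697 < 1896 is false
  entry fee paid: no → false
  age ≥ 56 years: 71 ≥ 56 is true
  federation = NAT: REG == NAT is false
  currently suspended: no → false
  NOT holds a wildcard: yes → false
  age ≥ 36 years: 71 ≥ 36 is true
  rating = 2200: 2697 == 2200 is false
  world rank ≥ 11907: 5919 ≥ 11907 is false
Combine:
[1] false AND true = false
[2.1] NOT true = false
[2] false AND true = false
[3.3] NOT true = false
[3] true AND true AND false = false
[4.2] NOT true = false
[4] false AND false = false
[5.1] NOT false = true
[5] true AND false AND true = false
[6.1] NOT false = true
[6] true AND false = false
[7] false AND true = false
[8.2] NOT false = true
[8.3] NOT true = false
[8] false AND true AND false = false
[root] false OR false OR false OR false OR false OR false OR false OR false = false
Overall: false → eliminated

Eliminated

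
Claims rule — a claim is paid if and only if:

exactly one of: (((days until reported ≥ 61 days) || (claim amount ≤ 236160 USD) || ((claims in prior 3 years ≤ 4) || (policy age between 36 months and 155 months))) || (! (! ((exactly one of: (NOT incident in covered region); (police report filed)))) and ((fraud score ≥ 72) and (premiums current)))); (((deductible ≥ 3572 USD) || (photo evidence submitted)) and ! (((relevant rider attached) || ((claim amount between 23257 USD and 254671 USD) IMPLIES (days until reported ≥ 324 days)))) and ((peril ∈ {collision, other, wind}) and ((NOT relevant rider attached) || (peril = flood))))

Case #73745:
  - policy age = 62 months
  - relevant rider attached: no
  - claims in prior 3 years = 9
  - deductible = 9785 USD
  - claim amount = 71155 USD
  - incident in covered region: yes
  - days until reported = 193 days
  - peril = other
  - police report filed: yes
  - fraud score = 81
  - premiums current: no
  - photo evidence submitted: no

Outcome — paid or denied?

Denied

Atomic conditions:
  days until reported ≥ 61 days: 193 ≥ 61 is true
  claim amount ≤ 236160 USD: 71155 ≤ 236160 is true
  claims in prior 3 years ≤ 4: 9 ≤ 4 is false
  policy age between 36 months and 155 months: 62 in [36, 155] is true
  NOT incident in covered region: yes → false
  police report filed: yes → true
  fraud score ≥ 72: 81 ≥ 72 is true
  premiums current: no → false
  deductible ≥ 3572 USD: 9785 ≥ 3572 is true
  photo evidence submitted: no → false
  relevant rider attached: no → false
  claim amount between 23257 USD and 254671 USD: 71155 in [23257, 254671] is true
  days until reported ≥ 324 days: 193 ≥ 324 is false
  peril ∈ {collision, other, wind}: other is in the set → true
  NOT relevant rider attached: no → true
  peril = flood: other == flood is false
Combine:
[1.1.3] false OR true = true
[1.1] true OR true OR true = true
[1.2.1.1.1] exactly-one(false, true) = true
[1.2.1.1] NOT true = false
[1.2.1] NOT false = true
[1.2.2] true AND false = false
[1.2] true AND false = false
[1] true OR false = true
[2.1] true OR false = true
[2.2.1.2] true → false = false
[2.2.1] false OR false = false
[2.2] NOT false = true
[2.3.2] true OR false = true
[2.3] true AND true = true
[2] true AND true AND true = true
[root] exactly-one(true, true) = false
Overall: false → denied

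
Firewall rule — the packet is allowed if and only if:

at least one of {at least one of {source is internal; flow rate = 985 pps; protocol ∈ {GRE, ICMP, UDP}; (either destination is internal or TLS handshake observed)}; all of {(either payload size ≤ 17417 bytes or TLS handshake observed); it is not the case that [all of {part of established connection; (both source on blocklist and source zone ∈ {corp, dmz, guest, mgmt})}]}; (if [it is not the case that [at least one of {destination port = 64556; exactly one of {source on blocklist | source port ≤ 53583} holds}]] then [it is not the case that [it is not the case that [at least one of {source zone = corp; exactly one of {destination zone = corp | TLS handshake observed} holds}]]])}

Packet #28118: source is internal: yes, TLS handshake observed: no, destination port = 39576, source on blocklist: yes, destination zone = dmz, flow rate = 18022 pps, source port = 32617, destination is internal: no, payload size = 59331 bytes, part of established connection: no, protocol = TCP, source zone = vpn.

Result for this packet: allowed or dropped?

Atomic conditions:
  source is internal: yes → true
  flow rate = 985 pps: 18022 == 985 is false
  protocol ∈ {GRE, ICMP, UDP}: TCP is not in the set → false
  destination is internal: no → false
  TLS handshake observed: no → false
  payload size ≤ 17417 bytes: 59331 ≤ 17417 is false
  part of established connection: no → false
  source on blocklist: yes → true
  source zone ∈ {corp, dmz, guest, mgmt}: vpn is not in the set → false
  destination port = 64556: 39576 == 64556 is false
  source port ≤ 53583: 32617 ≤ 53583 is true
  source zone = corp: vpn == corp is false
  destination zone = corp: dmz == corp is false
Combine:
[1.4] false OR false = false
[1] true OR false OR false OR false = true
[2.1] false OR false = false
[2.2.1.2] true AND false = false
[2.2.1] false AND false = false
[2.2] NOT false = true
[2] false AND true = false
[3.1.1.2] exactly-one(true, true) = false
[3.1.1] false OR false = false
[3.1] NOT false = true
[3.2.1.1.2] exactly-one(false, false) = false
[3.2.1.1] false OR false = false
[3.2.1] NOT false = true
[3.2] NOT true = false
[3] true → false = false
[root] true OR false OR false = true
Overall: true → allowed

Allowed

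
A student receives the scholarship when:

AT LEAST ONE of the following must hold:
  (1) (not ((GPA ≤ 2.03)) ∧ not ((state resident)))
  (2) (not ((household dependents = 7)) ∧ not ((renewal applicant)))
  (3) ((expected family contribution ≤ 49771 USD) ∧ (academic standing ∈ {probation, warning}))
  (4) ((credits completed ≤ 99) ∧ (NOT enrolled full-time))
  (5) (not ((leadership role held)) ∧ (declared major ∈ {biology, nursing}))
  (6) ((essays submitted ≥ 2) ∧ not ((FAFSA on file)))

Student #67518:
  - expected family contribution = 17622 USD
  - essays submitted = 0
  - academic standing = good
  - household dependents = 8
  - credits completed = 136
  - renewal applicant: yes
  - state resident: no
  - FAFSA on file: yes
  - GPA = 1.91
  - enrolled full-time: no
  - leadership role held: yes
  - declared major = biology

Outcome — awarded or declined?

Declined

Atomic conditions:
  GPA ≤ 2.03: 1.91 ≤ 2.03 is true
  state resident: no → false
  household dependents = 7: 8 == 7 is false
  renewal applicant: yes → true
  expected family contribution ≤ 49771 USD: 17622 ≤ 49771 is true
  academic standing ∈ {probation, warning}: good is not in the set → false
  credits completed ≤ 99: 136 ≤ 99 is false
  NOT enrolled full-time: no → true
  leadership role held: yes → true
  declared major ∈ {biology, nursing}: biology is in the set → true
  essays submitted ≥ 2: 0 ≥ 2 is false
  FAFSA on file: yes → true
Combine:
[1.1] NOT true = false
[1.2] NOT false = true
[1] false AND true = false
[2.1] NOT false = true
[2.2] NOT true = false
[2] true AND false = false
[3] true AND false = false
[4] false AND true = false
[5.1] NOT true = false
[5] false AND true = false
[6.2] NOT true = false
[6] false AND false = false
[root] false OR false OR false OR false OR false OR false = false
Overall: false → declined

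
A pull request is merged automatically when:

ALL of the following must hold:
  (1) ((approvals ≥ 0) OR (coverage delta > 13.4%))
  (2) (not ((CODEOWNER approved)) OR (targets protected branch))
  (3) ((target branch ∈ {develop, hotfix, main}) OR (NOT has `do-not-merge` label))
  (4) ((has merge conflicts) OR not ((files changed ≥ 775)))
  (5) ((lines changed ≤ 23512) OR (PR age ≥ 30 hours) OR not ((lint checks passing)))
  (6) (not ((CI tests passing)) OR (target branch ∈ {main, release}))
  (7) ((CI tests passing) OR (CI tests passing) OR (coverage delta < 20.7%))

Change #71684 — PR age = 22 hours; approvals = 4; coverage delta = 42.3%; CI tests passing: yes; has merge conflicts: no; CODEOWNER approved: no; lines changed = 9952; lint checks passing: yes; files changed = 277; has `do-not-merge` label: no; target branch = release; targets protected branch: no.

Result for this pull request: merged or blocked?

Merged

Atomic conditions:
  approvals ≥ 0: 4 ≥ 0 is true
  coverage delta > 13.4%: 42.3 > 13.4 is true
  CODEOWNER approved: no → false
  targets protected branch: no → false
  target branch ∈ {develop, hotfix, main}: release is not in the set → false
  NOT has `do-not-merge` label: no → true
  has merge conflicts: no → false
  files changed ≥ 775: 277 ≥ 775 is false
  lines changed ≤ 23512: 9952 ≤ 23512 is true
  PR age ≥ 30 hours: 22 ≥ 30 is false
  lint checks passing: yes → true
  CI tests passing: yes → true
  target branch ∈ {main, release}: release is in the set → true
  coverage delta < 20.7%: 42.3 < 20.7 is false
Combine:
[1] true OR true = true
[2.1] NOT false = true
[2] true OR false = true
[3] false OR true = true
[4.2] NOT false = true
[4] false OR true = true
[5.3] NOT true = false
[5] true OR false OR false = true
[6.1] NOT true = false
[6] false OR true = true
[7] true OR true OR false = true
[root] true AND true AND true AND true AND true AND true AND true = true
Overall: true → merged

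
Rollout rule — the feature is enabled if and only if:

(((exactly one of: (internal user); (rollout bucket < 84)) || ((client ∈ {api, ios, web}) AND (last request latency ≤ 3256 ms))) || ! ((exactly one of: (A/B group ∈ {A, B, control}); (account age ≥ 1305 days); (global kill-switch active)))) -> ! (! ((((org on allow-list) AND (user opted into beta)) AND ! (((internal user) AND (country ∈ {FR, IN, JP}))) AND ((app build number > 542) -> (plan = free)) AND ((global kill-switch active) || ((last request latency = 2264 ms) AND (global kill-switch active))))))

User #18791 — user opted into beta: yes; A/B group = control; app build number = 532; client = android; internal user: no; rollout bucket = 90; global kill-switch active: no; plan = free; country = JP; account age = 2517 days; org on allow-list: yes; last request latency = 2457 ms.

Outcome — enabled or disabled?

Atomic conditions:
  internal user: no → false
  rollout bucket < 84: 90 < 84 is false
  client ∈ {api, ios, web}: android is not in the set → false
  last request latency ≤ 3256 ms: 2457 ≤ 3256 is true
  A/B group ∈ {A, B, control}: control is in the set → true
  account age ≥ 1305 days: 2517 ≥ 1305 is true
  global kill-switch active: no → false
  org on allow-list: yes → true
  user opted into beta: yes → true
  country ∈ {FR, IN, JP}: JP is in the set → true
  app build number > 542: 532 > 542 is false
  plan = free: free == free is true
  last request latency = 2264 ms: 2457 == 2264 is false
Combine:
[1.1.1] exactly-one(false, false) = false
[1.1.2] false AND true = false
[1.1] false OR false = false
[1.2.1] exactly-one(true, true, false) = false
[1.2] NOT false = true
[1] false OR true = true
[2.1.1.1] true AND true = true
[2.1.1.2.1] false AND true = false
[2.1.1.2] NOT false = true
[2.1.1.3] false → true (antecedent false ⇒ implication holds) = true
[2.1.1.4.2] false AND false = false
[2.1.1.4] false OR false = false
[2.1.1] true AND true AND true AND false = false
[2.1] NOT false = true
[2] NOT true = false
[root] true → false = false
Overall: false → disabled

Disabled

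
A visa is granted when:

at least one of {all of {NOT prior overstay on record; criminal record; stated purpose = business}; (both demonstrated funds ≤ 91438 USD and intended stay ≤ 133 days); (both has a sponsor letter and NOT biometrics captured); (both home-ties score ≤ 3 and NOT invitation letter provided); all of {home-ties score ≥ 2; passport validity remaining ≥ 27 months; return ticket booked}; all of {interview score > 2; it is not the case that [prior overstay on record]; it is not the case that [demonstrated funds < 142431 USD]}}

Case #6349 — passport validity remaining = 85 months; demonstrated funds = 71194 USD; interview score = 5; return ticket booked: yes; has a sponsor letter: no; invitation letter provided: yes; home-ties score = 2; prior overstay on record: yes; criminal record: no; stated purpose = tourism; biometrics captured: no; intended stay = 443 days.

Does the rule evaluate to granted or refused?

Granted

Atomic conditions:
  NOT prior overstay on record: yes → false
  criminal record: no → false
  stated purpose = business: tourism == business is false
  demonstrated funds ≤ 91438 USD: 71194 ≤ 91438 is true
  intended stay ≤ 133 days: 443 ≤ 133 is false
  has a sponsor letter: no → false
  NOT biometrics captured: no → true
  home-ties score ≤ 3: 2 ≤ 3 is true
  NOT invitation letter provided: yes → false
  home-ties score ≥ 2: 2 ≥ 2 is true
  passport validity remaining ≥ 27 months: 85 ≥ 27 is true
  return ticket booked: yes → true
  interview score > 2: 5 > 2 is true
  prior overstay on record: yes → true
  demonstrated funds < 142431 USD: 71194 < 142431 is true
Combine:
[1] false AND false AND false = false
[2] true AND false = false
[3] false AND true = false
[4] true AND false = false
[5] true AND true AND true = true
[6.2] NOT true = false
[6.3] NOT true = false
[6] true AND false AND false = false
[root] false OR false OR false OR false OR true OR false = true
Overall: true → granted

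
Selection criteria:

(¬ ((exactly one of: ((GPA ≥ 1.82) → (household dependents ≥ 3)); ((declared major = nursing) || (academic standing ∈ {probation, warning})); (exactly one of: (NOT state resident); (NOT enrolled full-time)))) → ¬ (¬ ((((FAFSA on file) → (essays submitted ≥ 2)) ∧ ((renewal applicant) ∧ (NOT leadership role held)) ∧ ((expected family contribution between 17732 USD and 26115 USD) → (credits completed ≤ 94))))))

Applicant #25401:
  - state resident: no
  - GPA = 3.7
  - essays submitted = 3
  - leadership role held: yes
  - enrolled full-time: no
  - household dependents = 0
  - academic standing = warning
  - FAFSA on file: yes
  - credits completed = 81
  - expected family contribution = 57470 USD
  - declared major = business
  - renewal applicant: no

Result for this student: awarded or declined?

Awarded

Atomic conditions:
  GPA ≥ 1.82: 3.7 ≥ 1.82 is true
  household dependents ≥ 3: 0 ≥ 3 is false
  declared major = nursing: business == nursing is false
  academic standing ∈ {probation, warning}: warning is in the set → true
  NOT state resident: no → true
  NOT enrolled full-time: no → true
  FAFSA on file: yes → true
  essays submitted ≥ 2: 3 ≥ 2 is true
  renewal applicant: no → false
  NOT leadership role held: yes → false
  expected family contribution between 17732 USD and 26115 USD: 57470 in [17732, 26115] is false
  credits completed ≤ 94: 81 ≤ 94 is true
Combine:
[1.1.1] true → false = false
[1.1.2] false OR true = true
[1.1.3] exactly-one(true, true) = false
[1.1] exactly-one(false, true, false) = true
[1] NOT true = false
[2.1.1.1] true → true = true
[2.1.1.2] false AND false = false
[2.1.1.3] false → true (antecedent false ⇒ implication holds) = true
[2.1.1] true AND false AND true = false
[2.1] NOT false = true
[2] NOT true = false
[root] false → false (antecedent false ⇒ implication holds) = true
Overall: true → awarded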